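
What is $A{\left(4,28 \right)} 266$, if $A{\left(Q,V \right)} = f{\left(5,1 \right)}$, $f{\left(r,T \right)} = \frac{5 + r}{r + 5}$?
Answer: $266$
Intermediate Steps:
$f{\left(r,T \right)} = 1$ ($f{\left(r,T \right)} = \frac{5 + r}{5 + r} = 1$)
$A{\left(Q,V \right)} = 1$
$A{\left(4,28 \right)} 266 = 1 \cdot 266 = 266$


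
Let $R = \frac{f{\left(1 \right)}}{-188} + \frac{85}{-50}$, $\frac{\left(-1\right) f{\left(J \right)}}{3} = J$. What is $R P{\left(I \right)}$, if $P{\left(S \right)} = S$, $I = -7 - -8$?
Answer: $- \frac{1583}{940} \approx -1.684$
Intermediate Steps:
$f{\left(J \right)} = - 3 J$
$I = 1$ ($I = -7 + 8 = 1$)
$R = - \frac{1583}{940}$ ($R = \frac{\left(-3\right) 1}{-188} + \frac{85}{-50} = \left(-3\right) \left(- \frac{1}{188}\right) + 85 \left(- \frac{1}{50}\right) = \frac{3}{188} - \frac{17}{10} = - \frac{1583}{940} \approx -1.684$)
$R P{\left(I \right)} = \left(- \frac{1583}{940}\right) 1 = - \frac{1583}{940}$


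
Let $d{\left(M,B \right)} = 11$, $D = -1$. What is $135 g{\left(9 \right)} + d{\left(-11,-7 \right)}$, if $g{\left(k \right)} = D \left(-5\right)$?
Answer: $686$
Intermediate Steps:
$g{\left(k \right)} = 5$ ($g{\left(k \right)} = \left(-1\right) \left(-5\right) = 5$)
$135 g{\left(9 \right)} + d{\left(-11,-7 \right)} = 135 \cdot 5 + 11 = 675 + 11 = 686$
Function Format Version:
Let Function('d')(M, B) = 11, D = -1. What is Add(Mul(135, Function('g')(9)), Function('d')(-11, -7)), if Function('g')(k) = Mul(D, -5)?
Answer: 686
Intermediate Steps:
Function('g')(k) = 5 (Function('g')(k) = Mul(-1, -5) = 5)
Add(Mul(135, Function('g')(9)), Function('d')(-11, -7)) = Add(Mul(135, 5), 11) = Add(675, 11) = 686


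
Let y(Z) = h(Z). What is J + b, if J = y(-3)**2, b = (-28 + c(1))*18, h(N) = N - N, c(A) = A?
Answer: -486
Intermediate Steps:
h(N) = 0
y(Z) = 0
b = -486 (b = (-28 + 1)*18 = -27*18 = -486)
J = 0 (J = 0**2 = 0)
J + b = 0 - 486 = -486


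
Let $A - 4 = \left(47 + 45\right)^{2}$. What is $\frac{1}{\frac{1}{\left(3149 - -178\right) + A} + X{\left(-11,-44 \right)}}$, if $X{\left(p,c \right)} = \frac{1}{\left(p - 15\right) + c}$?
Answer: $- \frac{4718}{67} \approx -70.418$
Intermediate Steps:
$X{\left(p,c \right)} = \frac{1}{-15 + c + p}$ ($X{\left(p,c \right)} = \frac{1}{\left(p - 15\right) + c} = \frac{1}{\left(-15 + p\right) + c} = \frac{1}{-15 + c + p}$)
$A = 8468$ ($A = 4 + \left(47 + 45\right)^{2} = 4 + 92^{2} = 4 + 8464 = 8468$)
$\frac{1}{\frac{1}{\left(3149 - -178\right) + A} + X{\left(-11,-44 \right)}} = \frac{1}{\frac{1}{\left(3149 - -178\right) + 8468} + \frac{1}{-15 - 44 - 11}} = \frac{1}{\frac{1}{\left(3149 + 178\right) + 8468} + \frac{1}{-70}} = \frac{1}{\frac{1}{3327 + 8468} - \frac{1}{70}} = \frac{1}{\frac{1}{11795} - \frac{1}{70}} = \frac{1}{- \frac{67}{4718}} = - \frac{4718}{67}$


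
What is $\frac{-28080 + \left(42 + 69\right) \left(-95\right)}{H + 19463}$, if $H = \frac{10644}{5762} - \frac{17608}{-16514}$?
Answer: $- \frac{918827606625}{463063268149} \approx -1.9842$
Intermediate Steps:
$H = \frac{69308078}{23788417}$ ($H = 10644 \cdot \frac{1}{5762} - - \frac{8804}{8257} = \frac{5322}{2881} + \frac{8804}{8257} = \frac{69308078}{23788417} \approx 2.9135$)
$\frac{-28080 + \left(42 + 69\right) \left(-95\right)}{H + 19463} = \frac{-28080 + \left(42 + 69\right) \left(-95\right)}{\frac{69308078}{23788417} + 19463} = \frac{-28080 + 111 \left(-95\right)}{\frac{463063268149}{23788417}} = \left(-28080 - 10545\right) \frac{23788417}{463063268149} = \left(-38625\right) \frac{23788417}{463063268149} = - \frac{918827606625}{463063268149}$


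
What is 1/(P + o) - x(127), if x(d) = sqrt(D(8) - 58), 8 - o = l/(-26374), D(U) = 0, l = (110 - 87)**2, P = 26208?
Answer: 26374/691421313 - I*sqrt(58) ≈ 3.8145e-5 - 7.6158*I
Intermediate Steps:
l = 529 (l = 23**2 = 529)
o = 211521/26374 (o = 8 - 529/(-26374) = 8 - 529*(-1)/26374 = 8 - 1*(-529/26374) = 8 + 529/26374 = 211521/26374 ≈ 8.0201)
x(d) = I*sqrt(58) (x(d) = sqrt(0 - 58) = sqrt(-58) = I*sqrt(58))
1/(P + o) - x(127) = 1/(26208 + 211521/26374) - I*sqrt(58) = 1/(691421313/26374) - I*sqrt(58) = 26374/691421313 - I*sqrt(58)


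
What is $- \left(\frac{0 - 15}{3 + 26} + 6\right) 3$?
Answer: $- \frac{477}{29} \approx -16.448$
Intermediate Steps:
$- \left(\frac{0 - 15}{3 + 26} + 6\right) 3 = - \left(- \frac{15}{29} + 6\right) 3 = - \frac{159 \cdot 3}{29} = \left(-1\right) \frac{477}{29} = - \frac{477}{29}$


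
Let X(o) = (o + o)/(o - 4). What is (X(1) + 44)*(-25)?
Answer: -3250/3 ≈ -1083.3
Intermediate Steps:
X(o) = 2*o/(-4 + o) (X(o) = (2*o)/(-4 + o) = 2*o/(-4 + o))
(X(1) + 44)*(-25) = (2*1/(-4 + 1) + 44)*(-25) = (2*1/(-3) + 44)*(-25) = (2*1*(-1/3) + 44)*(-25) = (-2/3 + 44)*(-25) = (130/3)*(-25) = -3250/3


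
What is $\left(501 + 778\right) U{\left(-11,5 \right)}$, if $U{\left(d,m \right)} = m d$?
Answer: $-70345$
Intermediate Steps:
$U{\left(d,m \right)} = d m$
$\left(501 + 778\right) U{\left(-11,5 \right)} = \left(501 + 778\right) \left(\left(-11\right) 5\right) = 1279 \left(-55\right) = -70345$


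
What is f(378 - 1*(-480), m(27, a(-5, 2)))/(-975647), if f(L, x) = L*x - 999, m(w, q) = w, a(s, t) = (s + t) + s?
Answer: -22167/975647 ≈ -0.022720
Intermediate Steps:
a(s, t) = t + 2*s
f(L, x) = -999 + L*x
f(378 - 1*(-480), m(27, a(-5, 2)))/(-975647) = (-999 + (378 - 1*(-480))*27)/(-975647) = (-999 + (378 + 480)*27)*(-1/975647) = (-999 + 858*27)*(-1/975647) = (-999 + 23166)*(-1/975647) = 22167*(-1/975647) = -22167/975647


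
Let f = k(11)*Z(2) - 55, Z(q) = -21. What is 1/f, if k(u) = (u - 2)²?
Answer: -1/1756 ≈ -0.00056948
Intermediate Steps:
k(u) = (-2 + u)²
f = -1756 (f = (-2 + 11)²*(-21) - 55 = 9²*(-21) - 55 = 81*(-21) - 55 = -1701 - 55 = -1756)
1/f = 1/(-1756) = -1/1756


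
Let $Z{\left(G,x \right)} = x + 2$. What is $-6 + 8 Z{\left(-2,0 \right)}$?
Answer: $10$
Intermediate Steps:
$Z{\left(G,x \right)} = 2 + x$
$-6 + 8 Z{\left(-2,0 \right)} = -6 + 8 \left(2 + 0\right) = -6 + 8 \cdot 2 = -6 + 16 = 10$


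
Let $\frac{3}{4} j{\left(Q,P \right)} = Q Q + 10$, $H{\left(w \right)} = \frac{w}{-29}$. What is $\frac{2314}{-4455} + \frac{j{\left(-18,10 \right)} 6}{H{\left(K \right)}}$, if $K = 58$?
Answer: $- \frac{5954194}{4455} \approx -1336.5$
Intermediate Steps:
$H{\left(w \right)} = - \frac{w}{29}$ ($H{\left(w \right)} = w \left(- \frac{1}{29}\right) = - \frac{w}{29}$)
$j{\left(Q,P \right)} = \frac{40}{3} + \frac{4 Q^{2}}{3}$ ($j{\left(Q,P \right)} = \frac{4 \left(Q Q + 10\right)}{3} = \frac{4 \left(Q^{2} + 10\right)}{3} = \frac{4 \left(10 + Q^{2}\right)}{3} = \frac{40}{3} + \frac{4 Q^{2}}{3}$)
$\frac{2314}{-4455} + \frac{j{\left(-18,10 \right)} 6}{H{\left(K \right)}} = \frac{2314}{-4455} + \frac{\left(\frac{40}{3} + \frac{4 \left(-18\right)^{2}}{3}\right) 6}{\left(- \frac{1}{29}\right) 58} = 2314 \left(- \frac{1}{4455}\right) + \frac{\left(\frac{40}{3} + \frac{4}{3} \cdot 324\right) 6}{-2} = - \frac{2314}{4455} + \left(\frac{40}{3} + 432\right) 6 \left(- \frac{1}{2}\right) = - \frac{2314}{4455} + \frac{1336}{3} \cdot 6 \left(- \frac{1}{2}\right) = - \frac{2314}{4455} + 2672 \left(- \frac{1}{2}\right) = - \frac{2314}{4455} - 1336 = - \frac{5954194}{4455}$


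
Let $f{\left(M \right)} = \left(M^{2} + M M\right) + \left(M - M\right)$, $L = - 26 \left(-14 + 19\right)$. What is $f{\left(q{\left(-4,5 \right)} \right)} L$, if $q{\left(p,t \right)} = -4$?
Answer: $-4160$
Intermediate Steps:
$L = -130$ ($L = \left(-26\right) 5 = -130$)
$f{\left(M \right)} = 2 M^{2}$ ($f{\left(M \right)} = \left(M^{2} + M^{2}\right) + 0 = 2 M^{2} + 0 = 2 M^{2}$)
$f{\left(q{\left(-4,5 \right)} \right)} L = 2 \left(-4\right)^{2} \left(-130\right) = 2 \cdot 16 \left(-130\right) = 32 \left(-130\right) = -4160$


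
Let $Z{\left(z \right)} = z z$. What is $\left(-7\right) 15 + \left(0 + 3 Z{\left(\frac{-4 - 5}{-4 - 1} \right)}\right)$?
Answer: $- \frac{2382}{25} \approx -95.28$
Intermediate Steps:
$Z{\left(z \right)} = z^{2}$
$\left(-7\right) 15 + \left(0 + 3 Z{\left(\frac{-4 - 5}{-4 - 1} \right)}\right) = \left(-7\right) 15 + \left(0 + 3 \left(\frac{-4 - 5}{-4 - 1}\right)^{2}\right) = -105 + \left(0 + 3 \left(- \frac{9}{-5}\right)^{2}\right) = -105 + \left(0 + 3 \left(\left(-9\right) \left(- \frac{1}{5}\right)\right)^{2}\right) = -105 + \left(0 + 3 \left(\frac{9}{5}\right)^{2}\right) = -105 + \left(0 + 3 \cdot \frac{81}{25}\right) = -105 + \left(0 + \frac{243}{25}\right) = -105 + \frac{243}{25} = - \frac{2382}{25}$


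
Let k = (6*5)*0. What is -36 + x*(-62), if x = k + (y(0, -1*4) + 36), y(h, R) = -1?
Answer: -2206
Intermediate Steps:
k = 0 (k = 30*0 = 0)
x = 35 (x = 0 + (-1 + 36) = 0 + 35 = 35)
-36 + x*(-62) = -36 + 35*(-62) = -36 - 2170 = -2206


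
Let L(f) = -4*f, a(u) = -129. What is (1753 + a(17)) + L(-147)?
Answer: 2212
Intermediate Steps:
(1753 + a(17)) + L(-147) = (1753 - 129) - 4*(-147) = 1624 + 588 = 2212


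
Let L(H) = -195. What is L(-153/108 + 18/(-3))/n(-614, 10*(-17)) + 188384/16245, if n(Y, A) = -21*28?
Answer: 37979189/3184020 ≈ 11.928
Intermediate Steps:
n(Y, A) = -588
L(-153/108 + 18/(-3))/n(-614, 10*(-17)) + 188384/16245 = -195/(-588) + 188384/16245 = -195*(-1/588) + 188384*(1/16245) = 65/196 + 188384/16245 = 37979189/3184020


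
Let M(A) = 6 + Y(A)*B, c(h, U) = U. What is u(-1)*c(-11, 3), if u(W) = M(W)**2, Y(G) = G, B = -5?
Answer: 363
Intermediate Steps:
M(A) = 6 - 5*A (M(A) = 6 + A*(-5) = 6 - 5*A)
u(W) = (6 - 5*W)**2
u(-1)*c(-11, 3) = (-6 + 5*(-1))**2*3 = (-6 - 5)**2*3 = (-11)**2*3 = 121*3 = 363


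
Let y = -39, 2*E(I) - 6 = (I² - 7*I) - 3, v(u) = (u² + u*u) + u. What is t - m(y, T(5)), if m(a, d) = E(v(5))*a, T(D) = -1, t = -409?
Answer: 102259/2 ≈ 51130.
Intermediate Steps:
v(u) = u + 2*u² (v(u) = (u² + u²) + u = 2*u² + u = u + 2*u²)
E(I) = 3/2 + I²/2 - 7*I/2 (E(I) = 3 + ((I² - 7*I) - 3)/2 = 3 + (-3 + I² - 7*I)/2 = 3 + (-3/2 + I²/2 - 7*I/2) = 3/2 + I²/2 - 7*I/2)
m(a, d) = 2643*a/2 (m(a, d) = (3/2 + (5*(1 + 2*5))²/2 - 35*(1 + 2*5)/2)*a = (3/2 + (5*(1 + 10))²/2 - 35*(1 + 10)/2)*a = (3/2 + (5*11)²/2 - 35*11/2)*a = (3/2 + (½)*55² - 7/2*55)*a = (3/2 + (½)*3025 - 385/2)*a = (3/2 + 3025/2 - 385/2)*a = 2643*a/2)
t - m(y, T(5)) = -409 - 2643*(-39)/2 = -409 - 1*(-103077/2) = -409 + 103077/2 = 102259/2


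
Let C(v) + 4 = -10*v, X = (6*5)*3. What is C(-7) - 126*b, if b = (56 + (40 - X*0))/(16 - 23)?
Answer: 1794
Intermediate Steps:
X = 90 (X = 30*3 = 90)
C(v) = -4 - 10*v
b = -96/7 (b = (56 + (40 - 90*0))/(16 - 23) = (56 + (40 - 1*0))/(-7) = (56 + (40 + 0))*(-1/7) = (56 + 40)*(-1/7) = 96*(-1/7) = -96/7 ≈ -13.714)
C(-7) - 126*b = (-4 - 10*(-7)) - 126*(-96/7) = (-4 + 70) + 1728 = 66 + 1728 = 1794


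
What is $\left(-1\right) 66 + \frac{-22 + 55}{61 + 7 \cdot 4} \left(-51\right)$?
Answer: $- \frac{7557}{89} \approx -84.91$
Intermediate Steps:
$\left(-1\right) 66 + \frac{-22 + 55}{61 + 7 \cdot 4} \left(-51\right) = -66 + \frac{33}{61 + 28} \left(-51\right) = -66 + \frac{33}{89} \left(-51\right) = -66 - \frac{1683}{89} = - \frac{7557}{89}$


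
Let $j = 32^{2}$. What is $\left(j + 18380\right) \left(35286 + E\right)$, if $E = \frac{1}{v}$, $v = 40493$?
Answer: $\frac{27725133724596}{40493} \approx 6.8469 \cdot 10^{8}$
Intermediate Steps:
$j = 1024$
$E = \frac{1}{40493} \approx 2.4696 \cdot 10^{-5}$
$\left(j + 18380\right) \left(35286 + E\right) = \left(1024 + 18380\right) \left(35286 + \frac{1}{40493}\right) = 19404 \cdot \frac{1428835999}{40493} = \frac{27725133724596}{40493}$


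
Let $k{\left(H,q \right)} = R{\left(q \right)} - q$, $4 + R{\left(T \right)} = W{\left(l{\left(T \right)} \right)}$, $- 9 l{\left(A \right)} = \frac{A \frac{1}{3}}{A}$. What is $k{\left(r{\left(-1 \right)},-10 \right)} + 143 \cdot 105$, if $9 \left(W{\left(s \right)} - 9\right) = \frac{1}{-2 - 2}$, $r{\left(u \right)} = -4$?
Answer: $\frac{541079}{36} \approx 15030.0$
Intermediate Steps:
$l{\left(A \right)} = - \frac{1}{27}$ ($l{\left(A \right)} = - \frac{\frac{A}{3} \frac{1}{A}}{9} = \left(- \frac{1}{9}\right) \frac{1}{3} = - \frac{1}{27}$)
$W{\left(s \right)} = \frac{323}{36}$ ($W{\left(s \right)} = 9 + \frac{1}{9 \left(-2 - 2\right)} = 9 + \frac{1}{9 \left(-4\right)} = 9 + \frac{1}{9} \left(- \frac{1}{4}\right) = 9 - \frac{1}{36} = \frac{323}{36}$)
$R{\left(T \right)} = \frac{179}{36}$ ($R{\left(T \right)} = -4 + \frac{323}{36} = \frac{179}{36}$)
$k{\left(H,q \right)} = \frac{179}{36} - q$
$k{\left(r{\left(-1 \right)},-10 \right)} + 143 \cdot 105 = \left(\frac{179}{36} - -10\right) + 143 \cdot 105 = \left(\frac{179}{36} + 10\right) + 15015 = \frac{539}{36} + 15015 = \frac{541079}{36}$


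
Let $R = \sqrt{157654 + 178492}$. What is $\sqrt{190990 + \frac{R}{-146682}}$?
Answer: $\frac{\sqrt{456585131843640 - 16298 \sqrt{336146}}}{48894} \approx 437.02$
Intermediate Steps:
$R = \sqrt{336146} \approx 579.78$
$\sqrt{190990 + \frac{R}{-146682}} = \sqrt{190990 + \frac{\sqrt{336146}}{-146682}} = \sqrt{190990 + \sqrt{336146} \left(- \frac{1}{146682}\right)} = \sqrt{190990 - \frac{\sqrt{336146}}{146682}}$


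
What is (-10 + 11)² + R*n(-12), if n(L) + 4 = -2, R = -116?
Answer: 697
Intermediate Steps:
n(L) = -6 (n(L) = -4 - 2 = -6)
(-10 + 11)² + R*n(-12) = (-10 + 11)² - 116*(-6) = 1² + 696 = 1 + 696 = 697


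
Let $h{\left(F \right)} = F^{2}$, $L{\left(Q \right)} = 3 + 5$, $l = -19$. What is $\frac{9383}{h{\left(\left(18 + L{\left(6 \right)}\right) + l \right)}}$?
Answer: $\frac{9383}{49} \approx 191.49$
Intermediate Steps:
$L{\left(Q \right)} = 8$
$\frac{9383}{h{\left(\left(18 + L{\left(6 \right)}\right) + l \right)}} = \frac{9383}{\left(\left(18 + 8\right) - 19\right)^{2}} = \frac{9383}{\left(26 - 19\right)^{2}} = \frac{9383}{7^{2}} = \frac{9383}{49}$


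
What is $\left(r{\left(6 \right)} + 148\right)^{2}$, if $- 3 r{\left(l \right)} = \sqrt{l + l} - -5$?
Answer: $\frac{192733}{9} - \frac{1756 \sqrt{3}}{9} \approx 21077.0$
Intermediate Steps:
$r{\left(l \right)} = - \frac{5}{3} - \frac{\sqrt{2} \sqrt{l}}{3}$ ($r{\left(l \right)} = - \frac{\sqrt{l + l} - -5}{3} = - \frac{\sqrt{2 l} + 5}{3} = - \frac{\sqrt{2} \sqrt{l} + 5}{3} = - \frac{5 + \sqrt{2} \sqrt{l}}{3} = - \frac{5}{3} - \frac{\sqrt{2} \sqrt{l}}{3}$)
$\left(r{\left(6 \right)} + 148\right)^{2} = \left(\left(- \frac{5}{3} - \frac{\sqrt{2} \sqrt{6}}{3}\right) + 148\right)^{2} = \left(\left(- \frac{5}{3} - \frac{2 \sqrt{3}}{3}\right) + 148\right)^{2} = \left(\frac{439}{3} - \frac{2 \sqrt{3}}{3}\right)^{2}$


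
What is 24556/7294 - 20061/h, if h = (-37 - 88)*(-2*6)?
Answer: -2606927/260500 ≈ -10.007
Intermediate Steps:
h = 1500 (h = -125*(-12) = 1500)
24556/7294 - 20061/h = 24556/7294 - 20061/1500 = 24556*(1/7294) - 20061*1/1500 = 1754/521 - 6687/500 = -2606927/260500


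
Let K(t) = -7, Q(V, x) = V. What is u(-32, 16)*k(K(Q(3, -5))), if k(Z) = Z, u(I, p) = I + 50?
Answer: -126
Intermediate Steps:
u(I, p) = 50 + I
u(-32, 16)*k(K(Q(3, -5))) = (50 - 32)*(-7) = 18*(-7) = -126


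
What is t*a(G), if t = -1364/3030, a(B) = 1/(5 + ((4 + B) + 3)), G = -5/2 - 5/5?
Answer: -1364/25755 ≈ -0.052961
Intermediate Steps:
G = -7/2 (G = -5*½ - 5*⅕ = -5/2 - 1 = -7/2 ≈ -3.5000)
a(B) = 1/(12 + B) (a(B) = 1/(5 + (7 + B)) = 1/(12 + B))
t = -682/1515 (t = -1364*1/3030 = -682/1515 ≈ -0.45016)
t*a(G) = -682/(1515*(12 - 7/2)) = -682/(1515*17/2) = -682/1515*2/17 = -1364/25755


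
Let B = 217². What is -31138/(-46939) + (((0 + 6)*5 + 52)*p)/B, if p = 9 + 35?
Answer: 1635613194/2210310571 ≈ 0.73999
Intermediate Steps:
p = 44
B = 47089
-31138/(-46939) + (((0 + 6)*5 + 52)*p)/B = -31138/(-46939) + (((0 + 6)*5 + 52)*44)/47089 = -31138*(-1/46939) + ((6*5 + 52)*44)*(1/47089) = 31138/46939 + ((30 + 52)*44)*(1/47089) = 31138/46939 + (82*44)*(1/47089) = 31138/46939 + 3608*(1/47089) = 31138/46939 + 3608/47089 = 1635613194/2210310571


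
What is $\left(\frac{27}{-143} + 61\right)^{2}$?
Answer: $\frac{75620416}{20449} \approx 3698.0$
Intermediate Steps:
$\left(\frac{27}{-143} + 61\right)^{2} = \left(27 \left(- \frac{1}{143}\right) + 61\right)^{2} = \left(- \frac{27}{143} + 61\right)^{2} = \left(\frac{8696}{143}\right)^{2} = \frac{75620416}{20449}$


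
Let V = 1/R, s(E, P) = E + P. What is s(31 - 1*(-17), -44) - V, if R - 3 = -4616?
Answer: 18453/4613 ≈ 4.0002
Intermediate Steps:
R = -4613 (R = 3 - 4616 = -4613)
V = -1/4613 (V = 1/(-4613) = -1/4613 ≈ -0.00021678)
s(31 - 1*(-17), -44) - V = ((31 - 1*(-17)) - 44) - 1*(-1/4613) = ((31 + 17) - 44) + 1/4613 = (48 - 44) + 1/4613 = 4 + 1/4613 = 18453/4613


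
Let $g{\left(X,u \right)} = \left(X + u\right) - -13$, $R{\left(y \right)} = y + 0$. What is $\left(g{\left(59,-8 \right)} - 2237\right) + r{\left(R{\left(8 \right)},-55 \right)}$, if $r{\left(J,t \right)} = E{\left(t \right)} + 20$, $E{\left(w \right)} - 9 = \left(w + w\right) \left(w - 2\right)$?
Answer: $4126$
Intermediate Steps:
$E{\left(w \right)} = 9 + 2 w \left(-2 + w\right)$ ($E{\left(w \right)} = 9 + \left(w + w\right) \left(w - 2\right) = 9 + 2 w \left(-2 + w\right)$)
$R{\left(y \right)} = y$
$g{\left(X,u \right)} = 13 + X + u$ ($g{\left(X,u \right)} = \left(X + u\right) + \left(-7 + 20\right) = \left(X + u\right) + 13 = 13 + X + u$)
$r{\left(J,t \right)} = 29 - 4 t + 2 t^{2}$ ($r{\left(J,t \right)} = \left(9 - 4 t + 2 t^{2}\right) + 20 = 29 - 4 t + 2 t^{2}$)
$\left(g{\left(59,-8 \right)} - 2237\right) + r{\left(R{\left(8 \right)},-55 \right)} = \left(\left(13 + 59 - 8\right) - 2237\right) + \left(29 - -220 + 2 \left(-55\right)^{2}\right) = \left(64 - 2237\right) + \left(29 + 220 + 2 \cdot 3025\right) = -2173 + \left(29 + 220 + 6050\right) = -2173 + 6299 = 4126$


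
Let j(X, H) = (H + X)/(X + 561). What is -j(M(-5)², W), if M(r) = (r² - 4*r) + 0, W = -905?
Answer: -560/1293 ≈ -0.43310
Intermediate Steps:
M(r) = r² - 4*r
j(X, H) = (H + X)/(561 + X)
-j(M(-5)², W) = -(-905 + (-5*(-4 - 5))²)/(561 + (-5*(-4 - 5))²) = -(-905 + (-5*(-9))²)/(561 + (-5*(-9))²) = -(-905 + 45²)/(561 + 45²) = -(-905 + 2025)/(561 + 2025) = -1120/2586 = -1*560/1293 = -560/1293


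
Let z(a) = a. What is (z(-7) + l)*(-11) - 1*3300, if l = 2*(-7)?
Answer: -3069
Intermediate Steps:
l = -14
(z(-7) + l)*(-11) - 1*3300 = (-7 - 14)*(-11) - 1*3300 = -21*(-11) - 3300 = 231 - 3300 = -3069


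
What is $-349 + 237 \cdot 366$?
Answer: $86393$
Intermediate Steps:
$-349 + 237 \cdot 366 = -349 + 86742 = 86393$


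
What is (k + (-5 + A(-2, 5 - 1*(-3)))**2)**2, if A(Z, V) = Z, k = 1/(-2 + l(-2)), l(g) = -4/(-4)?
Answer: 2304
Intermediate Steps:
l(g) = 1 (l(g) = -4*(-1/4) = 1)
k = -1 (k = 1/(-2 + 1) = 1/(-1) = -1)
(k + (-5 + A(-2, 5 - 1*(-3)))**2)**2 = (-1 + (-5 - 2)**2)**2 = (-1 + (-7)**2)**2 = (-1 + 49)**2 = 48**2 = 2304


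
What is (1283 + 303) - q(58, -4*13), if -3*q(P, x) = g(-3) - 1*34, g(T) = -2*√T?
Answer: 4724/3 - 2*I*√3/3 ≈ 1574.7 - 1.1547*I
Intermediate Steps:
q(P, x) = 34/3 + 2*I*√3/3 (q(P, x) = -(-2*I*√3 - 1*34)/3 = -(-2*I*√3 - 34)/3 = -(-34 - 2*I*√3)/3 = 34/3 + 2*I*√3/3)
(1283 + 303) - q(58, -4*13) = (1283 + 303) - (34/3 + 2*I*√3/3) = 1586 + (-34/3 - 2*I*√3/3) = 4724/3 - 2*I*√3/3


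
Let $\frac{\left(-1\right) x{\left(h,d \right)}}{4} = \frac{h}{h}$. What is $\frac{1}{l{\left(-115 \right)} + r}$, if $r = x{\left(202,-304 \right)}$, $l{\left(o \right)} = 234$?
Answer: $\frac{1}{230} \approx 0.0043478$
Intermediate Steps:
$x{\left(h,d \right)} = -4$ ($x{\left(h,d \right)} = - 4 \frac{h}{h} = \left(-4\right) 1 = -4$)
$r = -4$
$\frac{1}{l{\left(-115 \right)} + r} = \frac{1}{234 - 4} = \frac{1}{230}$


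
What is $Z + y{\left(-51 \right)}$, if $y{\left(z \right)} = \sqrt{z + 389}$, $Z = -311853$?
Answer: $-311853 + 13 \sqrt{2} \approx -3.1183 \cdot 10^{5}$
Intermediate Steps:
$y{\left(z \right)} = \sqrt{389 + z}$
$Z + y{\left(-51 \right)} = -311853 + \sqrt{389 - 51} = -311853 + \sqrt{338} = -311853 + 13 \sqrt{2}$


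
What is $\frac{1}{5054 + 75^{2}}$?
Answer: $\frac{1}{10679} \approx 9.3642 \cdot 10^{-5}$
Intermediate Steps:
$\frac{1}{5054 + 75^{2}} = \frac{1}{5054 + 5625} = \frac{1}{10679}$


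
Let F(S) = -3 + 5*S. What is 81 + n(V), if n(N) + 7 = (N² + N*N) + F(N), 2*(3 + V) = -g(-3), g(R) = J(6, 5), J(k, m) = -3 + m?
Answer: 83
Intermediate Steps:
g(R) = 2 (g(R) = -3 + 5 = 2)
V = -4 (V = -3 + (-1*2)/2 = -3 + (½)*(-2) = -3 - 1 = -4)
n(N) = -10 + 2*N² + 5*N (n(N) = -7 + ((N² + N*N) + (-3 + 5*N)) = -7 + ((N² + N²) + (-3 + 5*N)) = -7 + (2*N² + (-3 + 5*N)) = -7 + (-3 + 2*N² + 5*N) = -10 + 2*N² + 5*N)
81 + n(V) = 81 + (-10 + 2*(-4)² + 5*(-4)) = 81 + (-10 + 2*16 - 20) = 81 + (-10 + 32 - 20) = 81 + 2 = 83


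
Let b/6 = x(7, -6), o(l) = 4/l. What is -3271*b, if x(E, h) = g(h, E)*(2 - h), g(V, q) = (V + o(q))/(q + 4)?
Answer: 5966304/77 ≈ 77485.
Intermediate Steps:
g(V, q) = (V + 4/q)/(4 + q) (g(V, q) = (V + 4/q)/(q + 4) = (V + 4/q)/(4 + q))
x(E, h) = (2 - h)*(4 + E*h)/(E*(4 + E)) (x(E, h) = ((4 + h*E)/(E*(4 + E)))*(2 - h) = ((4 + E*h)/(E*(4 + E)))*(2 - h) = (2 - h)*(4 + E*h)/(E*(4 + E)))
b = -1824/77 (b = 6*(-1*(-2 - 6)*(4 + 7*(-6))/(7*(4 + 7))) = 6*(-1*1/7*(-8)*(4 - 42)/11) = 6*(-1*1/7*1/11*(-8)*(-38)) = 6*(-304/77) = -1824/77 ≈ -23.688)
-3271*b = -3271*(-1824/77) = 5966304/77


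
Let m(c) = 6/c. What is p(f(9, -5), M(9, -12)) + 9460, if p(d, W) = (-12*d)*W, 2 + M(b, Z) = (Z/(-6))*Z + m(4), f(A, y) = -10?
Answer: 6520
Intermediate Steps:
M(b, Z) = -1/2 - Z**2/6 (M(b, Z) = -2 + ((Z/(-6))*Z + 6/4) = -2 + ((Z*(-1/6))*Z + 6*(1/4)) = -2 + ((-Z/6)*Z + 3/2) = -2 + (-Z**2/6 + 3/2) = -2 + (3/2 - Z**2/6) = -1/2 - Z**2/6)
p(d, W) = -12*W*d
p(f(9, -5), M(9, -12)) + 9460 = -12*(-1/2 - 1/6*(-12)**2)*(-10) + 9460 = -12*(-1/2 - 1/6*144)*(-10) + 9460 = -12*(-1/2 - 24)*(-10) + 9460 = -12*(-49/2)*(-10) + 9460 = -2940 + 9460 = 6520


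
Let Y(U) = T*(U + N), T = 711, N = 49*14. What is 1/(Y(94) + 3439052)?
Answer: 1/3993632 ≈ 2.5040e-7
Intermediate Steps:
N = 686
Y(U) = 487746 + 711*U (Y(U) = 711*(U + 686) = 711*(686 + U) = 487746 + 711*U)
1/(Y(94) + 3439052) = 1/((487746 + 711*94) + 3439052) = 1/((487746 + 66834) + 3439052) = 1/(554580 + 3439052) = 1/3993632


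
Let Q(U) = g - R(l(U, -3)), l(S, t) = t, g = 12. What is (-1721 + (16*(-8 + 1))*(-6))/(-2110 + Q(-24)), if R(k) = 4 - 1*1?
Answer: 1049/2101 ≈ 0.49929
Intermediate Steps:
R(k) = 3 (R(k) = 4 - 1 = 3)
Q(U) = 9 (Q(U) = 12 - 1*3 = 12 - 3 = 9)
(-1721 + (16*(-8 + 1))*(-6))/(-2110 + Q(-24)) = (-1721 + (16*(-8 + 1))*(-6))/(-2110 + 9) = (-1721 + (16*(-7))*(-6))/(-2101) = (-1721 - 112*(-6))*(-1/2101) = (-1721 + 672)*(-1/2101) = -1049*(-1/2101) = 1049/2101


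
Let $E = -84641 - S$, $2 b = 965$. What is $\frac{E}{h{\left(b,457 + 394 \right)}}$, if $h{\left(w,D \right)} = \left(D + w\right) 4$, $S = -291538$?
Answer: $\frac{206897}{5334} \approx 38.788$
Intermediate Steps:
$b = \frac{965}{2}$ ($b = \frac{1}{2} \cdot 965 = \frac{965}{2} \approx 482.5$)
$h{\left(w,D \right)} = 4 D + 4 w$
$E = 206897$ ($E = -84641 - -291538 = -84641 + 291538 = 206897$)
$\frac{E}{h{\left(b,457 + 394 \right)}} = \frac{206897}{4 \left(457 + 394\right) + 4 \cdot \frac{965}{2}} = \frac{206897}{4 \cdot 851 + 1930} = \frac{206897}{3404 + 1930} = \frac{206897}{5334}$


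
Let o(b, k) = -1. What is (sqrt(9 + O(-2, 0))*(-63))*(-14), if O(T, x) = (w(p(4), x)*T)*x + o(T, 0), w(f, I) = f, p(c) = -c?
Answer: 1764*sqrt(2) ≈ 2494.7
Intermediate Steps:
O(T, x) = -1 - 4*T*x (O(T, x) = ((-1*4)*T)*x - 1 = (-4*T)*x - 1 = -4*T*x - 1 = -1 - 4*T*x)
(sqrt(9 + O(-2, 0))*(-63))*(-14) = (sqrt(9 + (-1 - 4*(-2)*0))*(-63))*(-14) = (sqrt(9 + (-1 + 0))*(-63))*(-14) = (sqrt(9 - 1)*(-63))*(-14) = (sqrt(8)*(-63))*(-14) = ((2*sqrt(2))*(-63))*(-14) = -126*sqrt(2)*(-14) = 1764*sqrt(2)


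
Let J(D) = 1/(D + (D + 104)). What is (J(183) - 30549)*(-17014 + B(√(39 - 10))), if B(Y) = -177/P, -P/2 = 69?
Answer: 2247275624993/4324 ≈ 5.1972e+8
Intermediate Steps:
P = -138 (P = -2*69 = -138)
J(D) = 1/(104 + 2*D) (J(D) = 1/(D + (104 + D)) = 1/(104 + 2*D))
B(Y) = 59/46 (B(Y) = -177/(-138) = -177*(-1/138) = 59/46)
(J(183) - 30549)*(-17014 + B(√(39 - 10))) = (1/(2*(52 + 183)) - 30549)*(-17014 + 59/46) = ((½)/235 - 30549)*(-782585/46) = ((½)*(1/235) - 30549)*(-782585/46) = (1/470 - 30549)*(-782585/46) = -14358029/470*(-782585/46) = 2247275624993/4324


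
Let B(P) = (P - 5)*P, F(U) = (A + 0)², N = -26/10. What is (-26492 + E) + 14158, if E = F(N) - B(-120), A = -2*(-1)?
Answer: -27330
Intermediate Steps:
A = 2
N = -13/5 (N = -26*⅒ = -13/5 ≈ -2.6000)
F(U) = 4 (F(U) = (2 + 0)² = 2² = 4)
B(P) = P*(-5 + P) (B(P) = (-5 + P)*P = P*(-5 + P))
E = -14996 (E = 4 - (-120)*(-5 - 120) = 4 - (-120)*(-125) = 4 - 1*15000 = 4 - 15000 = -14996)
(-26492 + E) + 14158 = (-26492 - 14996) + 14158 = -41488 + 14158 = -27330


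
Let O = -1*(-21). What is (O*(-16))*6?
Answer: -2016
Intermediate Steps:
O = 21
(O*(-16))*6 = (21*(-16))*6 = -336*6 = -2016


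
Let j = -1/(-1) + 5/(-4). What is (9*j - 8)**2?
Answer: 1681/16 ≈ 105.06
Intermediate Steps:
j = -1/4 (j = -1*(-1) + 5*(-1/4) = 1 - 5/4 = -1/4 ≈ -0.25000)
(9*j - 8)**2 = (9*(-1/4) - 8)**2 = (-9/4 - 8)**2 = (-41/4)**2 = 1681/16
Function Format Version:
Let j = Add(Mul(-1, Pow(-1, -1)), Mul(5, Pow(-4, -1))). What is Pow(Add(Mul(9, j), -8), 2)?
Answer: Rational(1681, 16) ≈ 105.06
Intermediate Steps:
j = Rational(-1, 4) (j = Add(Mul(-1, -1), Mul(5, Rational(-1, 4))) = Add(1, Rational(-5, 4)) = Rational(-1, 4) ≈ -0.25000)
Pow(Add(Mul(9, j), -8), 2) = Pow(Add(Mul(9, Rational(-1, 4)), -8), 2) = Pow(Add(Rational(-9, 4), -8), 2) = Pow(Rational(-41, 4), 2) = Rational(1681, 16)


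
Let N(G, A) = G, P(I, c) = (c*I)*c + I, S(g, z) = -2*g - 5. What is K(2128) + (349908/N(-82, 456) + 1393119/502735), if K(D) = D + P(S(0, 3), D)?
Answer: -466742450517906/20612135 ≈ -2.2644e+7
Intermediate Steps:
S(g, z) = -5 - 2*g
P(I, c) = I + I*c**2 (P(I, c) = (I*c)*c + I = I*c**2 + I = I + I*c**2)
K(D) = -5 + D - 5*D**2 (K(D) = D + (-5 - 2*0)*(1 + D**2) = D + (-5 + 0)*(1 + D**2) = D - 5*(1 + D**2) = D + (-5 - 5*D**2) = -5 + D - 5*D**2)
K(2128) + (349908/N(-82, 456) + 1393119/502735) = (-5 + 2128 - 5*2128**2) + (349908/(-82) + 1393119/502735) = (-5 + 2128 - 5*4528384) + (349908*(-1/82) + 1393119*(1/502735)) = (-5 + 2128 - 22641920) + (-174954/41 + 1393119/502735) = -22639797 - 87898381311/20612135 = -466742450517906/20612135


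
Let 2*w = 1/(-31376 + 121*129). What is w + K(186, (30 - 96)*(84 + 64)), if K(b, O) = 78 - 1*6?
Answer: 2270447/31534 ≈ 72.000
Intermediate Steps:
K(b, O) = 72 (K(b, O) = 78 - 6 = 72)
w = -1/31534 (w = 1/(2*(-31376 + 121*129)) = 1/(2*(-31376 + 15609)) = (½)/(-15767) = (½)*(-1/15767) = -1/31534 ≈ -3.1712e-5)
w + K(186, (30 - 96)*(84 + 64)) = -1/31534 + 72 = 2270447/31534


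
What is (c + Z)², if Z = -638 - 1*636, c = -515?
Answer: 3200521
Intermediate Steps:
Z = -1274 (Z = -638 - 636 = -1274)
(c + Z)² = (-515 - 1274)² = (-1789)² = 3200521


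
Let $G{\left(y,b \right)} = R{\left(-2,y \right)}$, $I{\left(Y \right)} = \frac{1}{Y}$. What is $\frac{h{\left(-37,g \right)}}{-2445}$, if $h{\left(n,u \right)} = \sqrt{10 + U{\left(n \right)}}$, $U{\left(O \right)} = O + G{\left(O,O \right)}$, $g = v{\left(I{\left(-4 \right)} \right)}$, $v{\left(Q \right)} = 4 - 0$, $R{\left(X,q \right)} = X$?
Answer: $- \frac{i \sqrt{29}}{2445} \approx - 0.0022025 i$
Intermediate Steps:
$G{\left(y,b \right)} = -2$
$v{\left(Q \right)} = 4$ ($v{\left(Q \right)} = 4 + 0 = 4$)
$g = 4$
$U{\left(O \right)} = -2 + O$ ($U{\left(O \right)} = O - 2 = -2 + O$)
$h{\left(n,u \right)} = \sqrt{8 + n}$ ($h{\left(n,u \right)} = \sqrt{10 + \left(-2 + n\right)} = \sqrt{8 + n}$)
$\frac{h{\left(-37,g \right)}}{-2445} = \frac{\sqrt{8 - 37}}{-2445} = \sqrt{-29} \left(- \frac{1}{2445}\right) = i \sqrt{29} \left(- \frac{1}{2445}\right) = - \frac{i \sqrt{29}}{2445}$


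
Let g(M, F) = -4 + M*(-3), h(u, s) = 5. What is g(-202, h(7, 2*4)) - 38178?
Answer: -37576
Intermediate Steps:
g(M, F) = -4 - 3*M
g(-202, h(7, 2*4)) - 38178 = (-4 - 3*(-202)) - 38178 = (-4 + 606) - 38178 = 602 - 38178 = -37576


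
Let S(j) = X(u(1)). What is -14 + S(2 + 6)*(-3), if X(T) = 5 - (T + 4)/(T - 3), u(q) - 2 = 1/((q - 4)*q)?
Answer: -167/4 ≈ -41.750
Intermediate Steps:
u(q) = 2 + 1/(q*(-4 + q)) (u(q) = 2 + 1/((q - 4)*q) = 2 + 1/((-4 + q)*q) = 2 + 1/(q*(-4 + q)))
X(T) = 5 - (4 + T)/(-3 + T)
S(j) = 37/4 (S(j) = (-19 + 4*((1 - 8*1 + 2*1**2)/(1*(-4 + 1))))/(-3 + (1 - 8*1 + 2*1**2)/(1*(-4 + 1))) = (-19 + 4*(1*(1 - 8 + 2*1)/(-3)))/(-3 + 1*(1 - 8 + 2*1)/(-3)) = (-19 + 4*(1*(-1/3)*(1 - 8 + 2)))/(-3 + 1*(-1/3)*(1 - 8 + 2)) = (-19 + 4*(1*(-1/3)*(-5)))/(-3 + 1*(-1/3)*(-5)) = (-19 + 4*(5/3))/(-3 + 5/3) = (-19 + 20/3)/(-4/3) = -3/4*(-37/3) = 37/4)
-14 + S(2 + 6)*(-3) = -14 + (37/4)*(-3) = -14 - 111/4 = -167/4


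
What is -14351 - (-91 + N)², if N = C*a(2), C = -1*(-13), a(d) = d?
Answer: -18576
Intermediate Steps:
C = 13
N = 26 (N = 13*2 = 26)
-14351 - (-91 + N)² = -14351 - (-91 + 26)² = -14351 - 1*(-65)² = -14351 - 1*4225 = -14351 - 4225 = -18576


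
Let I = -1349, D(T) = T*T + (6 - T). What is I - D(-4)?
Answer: -1375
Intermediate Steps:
D(T) = 6 + T² - T (D(T) = T² + (6 - T) = 6 + T² - T)
I - D(-4) = -1349 - (6 + (-4)² - 1*(-4)) = -1349 - (6 + 16 + 4) = -1349 - 1*26 = -1349 - 26 = -1375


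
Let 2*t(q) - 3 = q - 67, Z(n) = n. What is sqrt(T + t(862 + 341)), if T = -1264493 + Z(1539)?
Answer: I*sqrt(5049538)/2 ≈ 1123.6*I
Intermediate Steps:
t(q) = -32 + q/2 (t(q) = 3/2 + (q - 67)/2 = 3/2 + (-67 + q)/2 = 3/2 + (-67/2 + q/2) = -32 + q/2)
T = -1262954 (T = -1264493 + 1539 = -1262954)
sqrt(T + t(862 + 341)) = sqrt(-1262954 + (-32 + (862 + 341)/2)) = sqrt(-1262954 + (-32 + (1/2)*1203)) = sqrt(-1262954 + (-32 + 1203/2)) = sqrt(-1262954 + 1139/2) = sqrt(-2524769/2) = I*sqrt(5049538)/2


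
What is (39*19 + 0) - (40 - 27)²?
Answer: 572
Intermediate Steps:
(39*19 + 0) - (40 - 27)² = (741 + 0) - 1*13² = 741 - 1*169 = 741 - 169 = 572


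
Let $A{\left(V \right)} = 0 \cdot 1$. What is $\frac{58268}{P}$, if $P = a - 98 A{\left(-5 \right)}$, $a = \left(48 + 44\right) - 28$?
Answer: $\frac{14567}{16} \approx 910.44$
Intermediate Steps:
$A{\left(V \right)} = 0$
$a = 64$ ($a = 92 - 28 = 64$)
$P = 64$ ($P = 64 - 0 = 64 + 0 = 64$)
$\frac{58268}{P} = \frac{58268}{64} = 58268 \cdot \frac{1}{64} = \frac{14567}{16}$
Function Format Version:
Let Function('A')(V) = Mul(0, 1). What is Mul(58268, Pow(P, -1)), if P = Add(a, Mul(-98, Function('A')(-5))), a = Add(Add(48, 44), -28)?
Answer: Rational(14567, 16) ≈ 910.44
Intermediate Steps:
Function('A')(V) = 0
a = 64 (a = Add(92, -28) = 64)
P = 64 (P = Add(64, Mul(-98, 0)) = Add(64, 0) = 64)
Mul(58268, Pow(P, -1)) = Mul(58268, Pow(64, -1)) = Mul(58268, Rational(1, 64)) = Rational(14567, 16)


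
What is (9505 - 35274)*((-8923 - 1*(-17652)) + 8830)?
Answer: -452477871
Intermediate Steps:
(9505 - 35274)*((-8923 - 1*(-17652)) + 8830) = -25769*((-8923 + 17652) + 8830) = -25769*(8729 + 8830) = -25769*17559 = -452477871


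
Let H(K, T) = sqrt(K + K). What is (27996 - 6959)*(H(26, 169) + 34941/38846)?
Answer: 735053817/38846 + 42074*sqrt(13) ≈ 1.7062e+5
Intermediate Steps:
H(K, T) = sqrt(2)*sqrt(K) (H(K, T) = sqrt(2*K) = sqrt(2)*sqrt(K))
(27996 - 6959)*(H(26, 169) + 34941/38846) = (27996 - 6959)*(sqrt(2)*sqrt(26) + 34941/38846) = 21037*(2*sqrt(13) + 34941*(1/38846)) = 21037*(2*sqrt(13) + 34941/38846) = 21037*(34941/38846 + 2*sqrt(13)) = 735053817/38846 + 42074*sqrt(13)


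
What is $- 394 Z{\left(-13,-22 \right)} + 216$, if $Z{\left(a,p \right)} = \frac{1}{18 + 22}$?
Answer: $\frac{4123}{20} \approx 206.15$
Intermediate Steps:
$Z{\left(a,p \right)} = \frac{1}{40}$
$- 394 Z{\left(-13,-22 \right)} + 216 = \left(-394\right) \frac{1}{40} + 216 = - \frac{197}{20} + 216 = \frac{4123}{20}$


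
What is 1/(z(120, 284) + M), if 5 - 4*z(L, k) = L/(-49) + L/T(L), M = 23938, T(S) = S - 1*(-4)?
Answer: 6076/145457133 ≈ 4.1772e-5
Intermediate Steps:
T(S) = 4 + S (T(S) = S + 4 = 4 + S)
z(L, k) = 5/4 + L/196 - L/(4*(4 + L)) (z(L, k) = 5/4 - (L/(-49) + L/(4 + L))/4 = 5/4 - (L*(-1/49) + L/(4 + L))/4 = 5/4 - (-L/49 + L/(4 + L))/4 = 5/4 + (L/196 - L/(4*(4 + L))) = 5/4 + L/196 - L/(4*(4 + L)))
1/(z(120, 284) + M) = 1/((980 + 120**2 + 200*120)/(196*(4 + 120)) + 23938) = 1/((1/196)*(980 + 14400 + 24000)/124 + 23938) = 1/((1/196)*(1/124)*39380 + 23938) = 1/(9845/6076 + 23938) = 1/(145457133/6076) = 6076/145457133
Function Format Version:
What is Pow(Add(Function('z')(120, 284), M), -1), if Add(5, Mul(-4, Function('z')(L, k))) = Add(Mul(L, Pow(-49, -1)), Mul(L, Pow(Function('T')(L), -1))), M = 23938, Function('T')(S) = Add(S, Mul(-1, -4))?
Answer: Rational(6076, 145457133) ≈ 4.1772e-5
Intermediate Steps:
Function('T')(S) = Add(4, S) (Function('T')(S) = Add(S, 4) = Add(4, S))
Function('z')(L, k) = Add(Rational(5, 4), Mul(Rational(1, 196), L), Mul(Rational(-1, 4), L, Pow(Add(4, L), -1))) (Function('z')(L, k) = Add(Rational(5, 4), Mul(Rational(-1, 4), Add(Mul(L, Pow(-49, -1)), Mul(L, Pow(Add(4, L), -1))))) = Add(Rational(5, 4), Mul(Rational(-1, 4), Add(Mul(L, Rational(-1, 49)), Mul(L, Pow(Add(4, L), -1))))) = Add(Rational(5, 4), Mul(Rational(-1, 4), Add(Mul(Rational(-1, 49), L), Mul(L, Pow(Add(4, L), -1))))) = Add(Rational(5, 4), Add(Mul(Rational(1, 196), L), Mul(Rational(-1, 4), L, Pow(Add(4, L), -1)))) = Add(Rational(5, 4), Mul(Rational(1, 196), L), Mul(Rational(-1, 4), L, Pow(Add(4, L), -1))))
Pow(Add(Function('z')(120, 284), M), -1) = Pow(Add(Mul(Rational(1, 196), Pow(Add(4, 120), -1), Add(980, Pow(120, 2), Mul(200, 120))), 23938), -1) = Pow(Add(Mul(Rational(1, 196), Pow(124, -1), Add(980, 14400, 24000)), 23938), -1) = Pow(Add(Mul(Rational(1, 196), Rational(1, 124), 39380), 23938), -1) = Pow(Add(Rational(9845, 6076), 23938), -1) = Pow(Rational(145457133, 6076), -1) = Rational(6076, 145457133)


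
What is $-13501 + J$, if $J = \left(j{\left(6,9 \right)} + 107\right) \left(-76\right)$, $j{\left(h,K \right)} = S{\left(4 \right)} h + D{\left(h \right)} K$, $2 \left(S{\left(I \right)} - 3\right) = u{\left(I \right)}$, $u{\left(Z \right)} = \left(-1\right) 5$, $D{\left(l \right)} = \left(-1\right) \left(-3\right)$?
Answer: $-23913$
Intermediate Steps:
$D{\left(l \right)} = 3$
$u{\left(Z \right)} = -5$
$S{\left(I \right)} = \frac{1}{2}$ ($S{\left(I \right)} = 3 + \frac{1}{2} \left(-5\right) = 3 - \frac{5}{2} = \frac{1}{2}$)
$j{\left(h,K \right)} = \frac{h}{2} + 3 K$
$J = -10412$ ($J = \left(\left(\frac{1}{2} \cdot 6 + 3 \cdot 9\right) + 107\right) \left(-76\right) = \left(\left(3 + 27\right) + 107\right) \left(-76\right) = \left(30 + 107\right) \left(-76\right) = 137 \left(-76\right) = -10412$)
$-13501 + J = -13501 - 10412 = -23913$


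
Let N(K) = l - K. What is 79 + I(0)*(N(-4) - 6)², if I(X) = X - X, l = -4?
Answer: 79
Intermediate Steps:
I(X) = 0
N(K) = -4 - K
79 + I(0)*(N(-4) - 6)² = 79 + 0*((-4 - 1*(-4)) - 6)² = 79 + 0*((-4 + 4) - 6)² = 79 + 0*(0 - 6)² = 79 + 0*(-6)² = 79 + 0*36 = 79 + 0 = 79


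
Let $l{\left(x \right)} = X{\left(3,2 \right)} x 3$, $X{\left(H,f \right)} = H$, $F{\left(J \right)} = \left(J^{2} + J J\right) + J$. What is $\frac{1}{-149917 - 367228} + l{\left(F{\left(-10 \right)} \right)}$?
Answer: $\frac{884317949}{517145} \approx 1710.0$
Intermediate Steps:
$F{\left(J \right)} = J + 2 J^{2}$ ($F{\left(J \right)} = \left(J^{2} + J^{2}\right) + J = 2 J^{2} + J = J + 2 J^{2}$)
$l{\left(x \right)} = 9 x$ ($l{\left(x \right)} = 3 x 3 = 9 x$)
$\frac{1}{-149917 - 367228} + l{\left(F{\left(-10 \right)} \right)} = \frac{1}{-149917 - 367228} + 9 \left(- 10 \left(1 + 2 \left(-10\right)\right)\right) = \frac{1}{-517145} + 9 \left(- 10 \left(1 - 20\right)\right) = - \frac{1}{517145} + 9 \left(\left(-10\right) \left(-19\right)\right) = - \frac{1}{517145} + 9 \cdot 190 = - \frac{1}{517145} + 1710 = \frac{884317949}{517145}$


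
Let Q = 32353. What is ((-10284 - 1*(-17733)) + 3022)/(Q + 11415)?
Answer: 10471/43768 ≈ 0.23924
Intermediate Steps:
((-10284 - 1*(-17733)) + 3022)/(Q + 11415) = ((-10284 - 1*(-17733)) + 3022)/(32353 + 11415) = ((-10284 + 17733) + 3022)/43768 = (7449 + 3022)*(1/43768) = 10471*(1/43768) = 10471/43768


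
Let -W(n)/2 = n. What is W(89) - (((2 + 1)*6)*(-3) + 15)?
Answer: -139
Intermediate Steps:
W(n) = -2*n
W(89) - (((2 + 1)*6)*(-3) + 15) = -2*89 - (((2 + 1)*6)*(-3) + 15) = -178 - ((3*6)*(-3) + 15) = -178 - (18*(-3) + 15) = -178 - (-54 + 15) = -178 - 1*(-39) = -178 + 39 = -139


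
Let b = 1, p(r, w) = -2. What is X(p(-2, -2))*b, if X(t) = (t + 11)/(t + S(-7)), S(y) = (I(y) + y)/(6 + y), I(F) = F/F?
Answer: 9/4 ≈ 2.2500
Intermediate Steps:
I(F) = 1
S(y) = (1 + y)/(6 + y)
X(t) = (11 + t)/(6 + t) (X(t) = (t + 11)/(t + (1 - 7)/(6 - 7)) = (11 + t)/(t - 6/(-1)) = (11 + t)/(t - 1*(-6)) = (11 + t)/(t + 6) = (11 + t)/(6 + t))
X(p(-2, -2))*b = ((11 - 2)/(6 - 2))*1 = (9/4)*1 = 9/4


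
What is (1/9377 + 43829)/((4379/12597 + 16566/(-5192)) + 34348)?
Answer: 1221812633252328/957433355625263 ≈ 1.2761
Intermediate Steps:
(1/9377 + 43829)/((4379/12597 + 16566/(-5192)) + 34348) = (1/9377 + 43829)/((4379*(1/12597) + 16566*(-1/5192)) + 34348) = 410984534/(9377*((4379/12597 - 753/236) + 34348)) = 410984534/(9377*(-8452097/2972892 + 34348)) = 410984534/(9377*(102104442319/2972892)) = (410984534/9377)*(2972892/102104442319) = 1221812633252328/957433355625263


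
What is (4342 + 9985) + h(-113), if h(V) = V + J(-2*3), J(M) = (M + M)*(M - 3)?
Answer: 14322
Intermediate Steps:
J(M) = 2*M*(-3 + M) (J(M) = (2*M)*(-3 + M) = 2*M*(-3 + M))
h(V) = 108 + V (h(V) = V + 2*(-2*3)*(-3 - 2*3) = V + 2*(-6)*(-3 - 6) = V + 2*(-6)*(-9) = V + 108 = 108 + V)
(4342 + 9985) + h(-113) = (4342 + 9985) + (108 - 113) = 14327 - 5 = 14322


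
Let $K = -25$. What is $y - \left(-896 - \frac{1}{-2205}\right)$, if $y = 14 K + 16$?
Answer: $\frac{1239209}{2205} \approx 562.0$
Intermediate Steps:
$y = -334$ ($y = 14 \left(-25\right) + 16 = -350 + 16 = -334$)
$y - \left(-896 - \frac{1}{-2205}\right) = -334 - \left(-896 - \frac{1}{-2205}\right) = -334 - \left(-896 - - \frac{1}{2205}\right) = -334 - \left(-896 + \frac{1}{2205}\right) = -334 - - \frac{1975679}{2205} = -334 + \frac{1975679}{2205} = \frac{1239209}{2205}$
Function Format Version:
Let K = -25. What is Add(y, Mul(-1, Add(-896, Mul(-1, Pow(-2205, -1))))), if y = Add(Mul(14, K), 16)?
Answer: Rational(1239209, 2205) ≈ 562.00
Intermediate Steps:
y = -334 (y = Add(Mul(14, -25), 16) = Add(-350, 16) = -334)
Add(y, Mul(-1, Add(-896, Mul(-1, Pow(-2205, -1))))) = Add(-334, Mul(-1, Add(-896, Mul(-1, Pow(-2205, -1))))) = Add(-334, Mul(-1, Add(-896, Mul(-1, Rational(-1, 2205))))) = Add(-334, Mul(-1, Add(-896, Rational(1, 2205)))) = Add(-334, Mul(-1, Rational(-1975679, 2205))) = Add(-334, Rational(1975679, 2205)) = Rational(1239209, 2205)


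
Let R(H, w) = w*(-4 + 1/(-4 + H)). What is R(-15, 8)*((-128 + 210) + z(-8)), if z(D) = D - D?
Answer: -50512/19 ≈ -2658.5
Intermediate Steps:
z(D) = 0
R(-15, 8)*((-128 + 210) + z(-8)) = (8*(17 - 4*(-15))/(-4 - 15))*((-128 + 210) + 0) = (8*(17 + 60)/(-19))*(82 + 0) = (8*(-1/19)*77)*82 = -616/19*82 = -50512/19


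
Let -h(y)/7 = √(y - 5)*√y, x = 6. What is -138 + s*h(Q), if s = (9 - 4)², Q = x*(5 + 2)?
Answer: -138 - 175*√1554 ≈ -7036.6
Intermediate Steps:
Q = 42 (Q = 6*(5 + 2) = 6*7 = 42)
h(y) = -7*√y*√(-5 + y) (h(y) = -7*√(y - 5)*√y = -7*√(-5 + y)*√y = -7*√y*√(-5 + y))
s = 25 (s = 5² = 25)
-138 + s*h(Q) = -138 + 25*(-7*√42*√(-5 + 42)) = -138 + 25*(-7*√42*√37) = -138 + 25*(-7*√1554) = -138 - 175*√1554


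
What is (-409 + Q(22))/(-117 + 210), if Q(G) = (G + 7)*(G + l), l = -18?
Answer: -293/93 ≈ -3.1505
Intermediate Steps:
Q(G) = (-18 + G)*(7 + G) (Q(G) = (G + 7)*(G - 18) = (7 + G)*(-18 + G) = (-18 + G)*(7 + G))
(-409 + Q(22))/(-117 + 210) = (-409 + (-126 + 22² - 11*22))/(-117 + 210) = (-409 + (-126 + 484 - 242))/93 = (-409 + 116)/93 = (1/93)*(-293) = -293/93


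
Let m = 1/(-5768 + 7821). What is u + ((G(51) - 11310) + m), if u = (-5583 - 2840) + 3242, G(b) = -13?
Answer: -33882711/2053 ≈ -16504.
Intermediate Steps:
m = 1/2053 ≈ 0.00048709
u = -5181 (u = -8423 + 3242 = -5181)
u + ((G(51) - 11310) + m) = -5181 + ((-13 - 11310) + 1/2053) = -5181 + (-11323 + 1/2053) = -5181 - 23246118/2053 = -33882711/2053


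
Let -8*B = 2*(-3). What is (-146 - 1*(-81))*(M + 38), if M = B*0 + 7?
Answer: -2925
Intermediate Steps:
B = 3/4 (B = -(-3)/4 = -1/8*(-6) = 3/4 ≈ 0.75000)
M = 7 (M = (3/4)*0 + 7 = 0 + 7 = 7)
(-146 - 1*(-81))*(M + 38) = (-146 - 1*(-81))*(7 + 38) = (-146 + 81)*45 = -65*45 = -2925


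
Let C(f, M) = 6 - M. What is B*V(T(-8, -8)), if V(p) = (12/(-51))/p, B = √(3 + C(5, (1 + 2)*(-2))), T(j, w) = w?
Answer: √15/34 ≈ 0.11391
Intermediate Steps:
B = √15 (B = √(3 + (6 - (1 + 2)*(-2))) = √(3 + (6 - 3*(-2))) = √(3 + (6 - 1*(-6))) = √(3 + (6 + 6)) = √(3 + 12) = √15 ≈ 3.8730)
V(p) = -4/(17*p) (V(p) = (12*(-1/51))/p = -4/(17*p))
B*V(T(-8, -8)) = √15*(-4/17/(-8)) = √15*(-4/17*(-⅛)) = √15*(1/34) = √15/34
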